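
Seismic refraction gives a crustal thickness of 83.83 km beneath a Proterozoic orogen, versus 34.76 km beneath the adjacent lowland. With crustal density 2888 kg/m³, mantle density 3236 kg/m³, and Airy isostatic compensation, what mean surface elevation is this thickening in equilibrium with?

Excess crust Δ = 83.83 km − 34.76 km = 49.07 km, split between elevation h and root r with h + r = Δ.
Airy balance ρ_c h = (ρ_m − ρ_c) r gives r = h ρ_c/(ρ_m − ρ_c), so h (1 + ρ_c/(ρ_m − ρ_c)) = Δ, i.e. h = Δ (ρ_m − ρ_c)/ρ_m.
h = 49.07 km × 348/3236 = 5.28 km.

5.28 km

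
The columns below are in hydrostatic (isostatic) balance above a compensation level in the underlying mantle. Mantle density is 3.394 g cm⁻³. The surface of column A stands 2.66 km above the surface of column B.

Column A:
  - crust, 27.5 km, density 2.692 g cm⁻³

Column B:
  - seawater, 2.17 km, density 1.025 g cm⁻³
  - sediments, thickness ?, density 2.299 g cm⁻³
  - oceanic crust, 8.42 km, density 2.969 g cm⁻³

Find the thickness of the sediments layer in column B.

1.42 km

Take the compensation level at the base of the deeper column (depth z_c below the surface of column A) and equate Σ ρ_i t_i down to z_c; mantle fills any gap and the z_c terms cancel.
Column A: 27.5×2.692 + (z_c − 27.5)×3.394
Column B: 2.66×0 + 2.17×1.025 + x×2.299 + 8.42×2.969 + (z_c − 2.66 − 10.59 − x)×3.394
The z_c×3.394 term appears on both sides and cancels. Collect the known terms of each column as K = Σ(ρt)_known − 3.394 × (depth of known layers): K_A = 74.03 − 3.394×27.5 = −19.305; K_B = 27.22323 − 3.394×(2.66 + 10.59) = −17.74727.
Balance: K_A = K_B − x×(3.394 − 2.299), so x = (K_B − K_A)/(3.394 − 2.299) = 1.55773/1.095 = 1.42 km.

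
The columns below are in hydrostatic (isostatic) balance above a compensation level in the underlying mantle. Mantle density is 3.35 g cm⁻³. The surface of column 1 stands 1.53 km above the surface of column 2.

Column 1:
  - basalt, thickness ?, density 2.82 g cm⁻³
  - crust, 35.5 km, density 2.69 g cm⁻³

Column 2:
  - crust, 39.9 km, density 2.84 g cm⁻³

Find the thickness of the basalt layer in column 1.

3.86 km

Take the compensation level at the base of the deeper column (depth z_c below the surface of column 1) and equate Σ ρ_i t_i down to z_c; mantle fills any gap and the z_c terms cancel.
Column 1: x×2.82 + 35.5×2.69 + (z_c − 35.5 − x)×3.35
Column 2: 1.53×0 + 39.9×2.84 + (z_c − 1.53 − 39.9)×3.35
The z_c×3.35 term appears on both sides and cancels. Collect the known terms of each column as K = Σ(ρt)_known − 3.35 × (depth of known layers): K_1 = 95.495 − 3.35×35.5 = −23.43; K_2 = 113.316 − 3.35×(1.53 + 39.9) = −25.4745.
Balance: K_1 − x×(3.35 − 2.82) = K_2, so x = (K_1 − K_2)/(3.35 − 2.82) = 2.0445/0.53 = 3.86 km.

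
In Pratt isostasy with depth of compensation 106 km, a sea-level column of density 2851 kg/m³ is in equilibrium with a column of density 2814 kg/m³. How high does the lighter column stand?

1.39 km

ρ_ref D = ρ (D + h) → h = D (ρ_ref − ρ)/ρ.
h = 106 km × (2851 − 2814)/2814 = 1.39 km.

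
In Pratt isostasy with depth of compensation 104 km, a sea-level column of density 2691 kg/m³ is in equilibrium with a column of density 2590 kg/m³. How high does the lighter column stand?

4.06 km

ρ_ref D = ρ (D + h) → h = D (ρ_ref − ρ)/ρ.
h = 104 km × (2691 − 2590)/2590 = 4.06 km.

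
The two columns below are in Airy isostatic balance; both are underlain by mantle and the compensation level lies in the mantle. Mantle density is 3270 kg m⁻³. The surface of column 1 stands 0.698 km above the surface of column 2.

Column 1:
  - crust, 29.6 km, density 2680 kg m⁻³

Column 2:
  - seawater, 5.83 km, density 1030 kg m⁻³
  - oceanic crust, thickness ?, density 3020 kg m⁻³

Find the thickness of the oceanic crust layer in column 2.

Take the compensation level at the base of the deeper column (depth z_c below the surface of column 1) and equate Σ ρ_i t_i down to z_c; mantle fills any gap and the z_c terms cancel.
Column 1: 29.6×2680 + (z_c − 29.6)×3270
Column 2: 0.698×0 + 5.83×1030 + x×3020 + (z_c − 0.698 − 5.83 − x)×3270
The z_c×3270 term appears on both sides and cancels. Collect the known terms of each column as K = Σ(ρt)_known − 3270 × (depth of known layers): K_1 = 79328 − 3270×29.6 = −17464; K_2 = 6004.9 − 3270×(0.698 + 5.83) = −15341.66.
Balance: K_1 = K_2 − x×(3270 − 3020), so x = (K_2 − K_1)/(3270 − 3020) = 2122.34/250 = 8.49 km.

8.49 km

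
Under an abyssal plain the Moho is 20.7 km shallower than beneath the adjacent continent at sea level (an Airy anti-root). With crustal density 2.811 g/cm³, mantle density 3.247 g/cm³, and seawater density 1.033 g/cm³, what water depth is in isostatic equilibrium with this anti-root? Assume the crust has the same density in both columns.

5.08 km

Replacing a thickness d of crust by seawater at the top must be balanced by replacing crust with mantle at the base: d (ρ_c − ρ_w) = a (ρ_m − ρ_c).
d = a (ρ_m − ρ_c)/(ρ_c − ρ_w) = 20.7 km × 0.436/1.778 = 5.08 km.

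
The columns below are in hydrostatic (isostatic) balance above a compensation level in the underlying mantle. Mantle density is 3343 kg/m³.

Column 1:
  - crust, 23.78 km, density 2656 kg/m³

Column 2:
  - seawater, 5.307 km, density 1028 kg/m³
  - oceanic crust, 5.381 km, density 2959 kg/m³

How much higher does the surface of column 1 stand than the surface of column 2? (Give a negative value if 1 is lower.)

0.594 km

For any compensation level in the mantle, the mantle terms cancel and isostasy reduces to e = (Σt_1 − Σt_2) − (Σ(ρt)_1 − Σ(ρt)_2) / ρ_m.
Σt_1 = 23.78 km; Σt_2 = 10.688 km; Σ(ρt)_1 = 63159.68; Σ(ρt)_2 = 21377.975 (in km·kg/m³).
e = (23.78 − 10.688) − (63159.68 − 21377.975) / 3343 = 0.594 km.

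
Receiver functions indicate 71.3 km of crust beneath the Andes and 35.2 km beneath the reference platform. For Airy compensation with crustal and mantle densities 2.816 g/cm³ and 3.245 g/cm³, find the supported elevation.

Excess crust Δ = 71.3 km − 35.2 km = 36.1 km, split between elevation h and root r with h + r = Δ.
Airy balance ρ_c h = (ρ_m − ρ_c) r gives r = h ρ_c/(ρ_m − ρ_c), so h (1 + ρ_c/(ρ_m − ρ_c)) = Δ, i.e. h = Δ (ρ_m − ρ_c)/ρ_m.
h = 36.1 km × 0.429/3.245 = 4.77 km.

4.77 km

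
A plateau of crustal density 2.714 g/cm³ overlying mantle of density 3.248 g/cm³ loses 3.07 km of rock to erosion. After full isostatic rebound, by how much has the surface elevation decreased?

0.505 km

Rebound u = e ρ_c/ρ_m = 3.07 km × 2.714/3.248 = 2.565 km.
Net surface drop = e − u = 3.07 km − 2.565 km = e (ρ_m − ρ_c)/ρ_m = 0.505 km.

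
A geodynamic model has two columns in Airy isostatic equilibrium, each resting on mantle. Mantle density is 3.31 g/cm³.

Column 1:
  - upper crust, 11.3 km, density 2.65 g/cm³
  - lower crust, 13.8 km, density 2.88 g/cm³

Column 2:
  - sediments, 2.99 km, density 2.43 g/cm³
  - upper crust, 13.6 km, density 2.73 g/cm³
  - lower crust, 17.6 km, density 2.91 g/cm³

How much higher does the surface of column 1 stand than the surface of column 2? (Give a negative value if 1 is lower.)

−1.26 km

For any compensation level in the mantle, the mantle terms cancel and isostasy reduces to e = (Σt_1 − Σt_2) − (Σ(ρt)_1 − Σ(ρt)_2) / ρ_m.
Σt_1 = 25.1 km; Σt_2 = 34.19 km; Σ(ρt)_1 = 69.689; Σ(ρt)_2 = 95.6097 (in km·g/cm³).
e = (25.1 − 34.19) − (69.689 − 95.6097) / 3.31 = −1.26 km.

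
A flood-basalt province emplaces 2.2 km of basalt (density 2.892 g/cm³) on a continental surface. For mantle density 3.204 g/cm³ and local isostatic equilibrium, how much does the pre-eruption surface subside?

Subaerial loading: s = t ρ_load / ρ_m.
s = 2.2 km × 2.892/3.204 = 1.99 km.

1.99 km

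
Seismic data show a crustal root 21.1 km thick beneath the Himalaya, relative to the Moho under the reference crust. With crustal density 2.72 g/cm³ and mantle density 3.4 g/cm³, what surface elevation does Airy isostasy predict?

In Airy isostatic equilibrium: ρ_c h = (ρ_m − ρ_c) r.
h = r (ρ_m − ρ_c) / ρ_c = 21.1 km × (3.4 − 2.72) / 2.72 = 5.28 km.

5.28 km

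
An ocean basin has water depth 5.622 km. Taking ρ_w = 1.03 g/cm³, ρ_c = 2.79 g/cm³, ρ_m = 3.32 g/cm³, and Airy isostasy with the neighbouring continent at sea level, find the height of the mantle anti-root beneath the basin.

18.7 km

Equating mass per unit area of the two columns: replacing crust with seawater at the top is compensated by replacing crust with mantle at the base: d (ρ_c − ρ_w) = a (ρ_m − ρ_c).
a = d (ρ_c − ρ_w)/(ρ_m − ρ_c) = 5.622 km × 1.76/0.53 = 18.7 km.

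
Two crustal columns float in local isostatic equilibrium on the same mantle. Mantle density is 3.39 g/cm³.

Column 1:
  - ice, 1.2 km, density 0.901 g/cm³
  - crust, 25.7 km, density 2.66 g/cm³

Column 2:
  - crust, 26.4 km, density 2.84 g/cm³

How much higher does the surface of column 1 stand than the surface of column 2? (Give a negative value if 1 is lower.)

For any compensation level in the mantle, the mantle terms cancel and isostasy reduces to e = (Σt_1 − Σt_2) − (Σ(ρt)_1 − Σ(ρt)_2) / ρ_m.
Σt_1 = 26.9 km; Σt_2 = 26.4 km; Σ(ρt)_1 = 69.4432; Σ(ρt)_2 = 74.976 (in km·g/cm³).
e = (26.9 − 26.4) − (69.4432 − 74.976) / 3.39 = 2.13 km.

2.13 km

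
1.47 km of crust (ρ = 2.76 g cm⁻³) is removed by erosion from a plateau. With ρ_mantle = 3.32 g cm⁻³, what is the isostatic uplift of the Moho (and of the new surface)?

Unloading: uplift u = e ρ_c/ρ_m = 1.47 km × 2.76/3.32 = 1.22 km.

1.22 km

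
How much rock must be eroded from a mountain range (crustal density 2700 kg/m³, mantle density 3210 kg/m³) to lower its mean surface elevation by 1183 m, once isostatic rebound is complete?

7450 m

Net drop Δ = e − u = e − e ρ_c/ρ_m = e (ρ_m − ρ_c)/ρ_m.
e = Δ ρ_m/(ρ_m − ρ_c) = 1183 m × 3210/510 = 7450 m.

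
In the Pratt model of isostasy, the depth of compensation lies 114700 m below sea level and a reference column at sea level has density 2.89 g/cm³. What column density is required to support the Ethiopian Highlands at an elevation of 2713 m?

Pratt balance: ρ_ref D = ρ (D + h).
ρ = ρ_ref D/(D + h) = 2.89 × 114700 m/(114700 m + 2713 m) = 2.82 g/cm³.

2.82 g/cm³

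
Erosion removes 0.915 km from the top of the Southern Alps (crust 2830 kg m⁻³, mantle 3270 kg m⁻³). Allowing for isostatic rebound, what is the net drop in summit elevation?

0.123 km

Rebound u = e ρ_c/ρ_m = 0.915 km × 2830/3270 = 0.7919 km.
Net surface drop = e − u = 0.915 km − 0.7919 km = e (ρ_m − ρ_c)/ρ_m = 0.123 km.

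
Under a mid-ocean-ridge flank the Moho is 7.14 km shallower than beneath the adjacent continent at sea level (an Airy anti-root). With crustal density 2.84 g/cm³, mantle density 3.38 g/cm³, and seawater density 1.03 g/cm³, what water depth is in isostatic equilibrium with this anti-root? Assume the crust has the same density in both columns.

2.13 km

Replacing a thickness d of crust by seawater at the top must be balanced by replacing crust with mantle at the base: d (ρ_c − ρ_w) = a (ρ_m − ρ_c).
d = a (ρ_m − ρ_c)/(ρ_c − ρ_w) = 7.14 km × 0.54/1.81 = 2.13 km.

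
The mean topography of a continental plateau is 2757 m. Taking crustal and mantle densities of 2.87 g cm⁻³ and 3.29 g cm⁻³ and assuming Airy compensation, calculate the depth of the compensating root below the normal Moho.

18800 m

Balancing pressure at the compensation depth: the weight of the topography is balanced by the buoyancy of the root, ρ_c h = (ρ_m − ρ_c) r.
r = h · ρ_c / (ρ_m − ρ_c) = 2757 m × 2.87 / (3.29 − 2.87) = 18800 m.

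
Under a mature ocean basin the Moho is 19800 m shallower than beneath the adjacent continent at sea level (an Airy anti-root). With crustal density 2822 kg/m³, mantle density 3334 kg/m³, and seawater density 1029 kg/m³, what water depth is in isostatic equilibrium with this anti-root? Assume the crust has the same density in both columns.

5650 m

Replacing a thickness d of crust by seawater at the top must be balanced by replacing crust with mantle at the base: d (ρ_c − ρ_w) = a (ρ_m − ρ_c).
d = a (ρ_m − ρ_c)/(ρ_c − ρ_w) = 19800 m × 512/1793 = 5650 m.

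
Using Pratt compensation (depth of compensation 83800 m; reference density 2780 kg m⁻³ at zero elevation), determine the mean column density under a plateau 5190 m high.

2620 kg m⁻³

Pratt balance: ρ_ref D = ρ (D + h).
ρ = ρ_ref D/(D + h) = 2780 × 83800 m/(83800 m + 5190 m) = 2620 kg m⁻³.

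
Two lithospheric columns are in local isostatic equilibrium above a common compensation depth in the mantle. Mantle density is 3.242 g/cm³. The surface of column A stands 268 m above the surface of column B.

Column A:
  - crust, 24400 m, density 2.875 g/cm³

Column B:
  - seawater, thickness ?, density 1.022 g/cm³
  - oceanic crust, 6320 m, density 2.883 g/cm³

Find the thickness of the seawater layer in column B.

Take the compensation level at the base of the deeper column (depth z_c below the surface of column A) and equate Σ ρ_i t_i down to z_c; mantle fills any gap and the z_c terms cancel.
Column A: 24400×2.875 + (z_c − 24400)×3.242
Column B: 268×0 + x×1.022 + 6320×2.883 + (z_c − 268 − 6320 − x)×3.242
The z_c×3.242 term appears on both sides and cancels. Collect the known terms of each column as K = Σ(ρt)_known − 3.242 × (depth of known layers): K_A = 70150 − 3.242×24400 = −8954.8; K_B = 18220.56 − 3.242×(268 + 6320) = −3137.736.
Balance: K_A = K_B − x×(3.242 − 1.022), so x = (K_B − K_A)/(3.242 − 1.022) = 5817.06/2.22 = 2620 m.

2620 m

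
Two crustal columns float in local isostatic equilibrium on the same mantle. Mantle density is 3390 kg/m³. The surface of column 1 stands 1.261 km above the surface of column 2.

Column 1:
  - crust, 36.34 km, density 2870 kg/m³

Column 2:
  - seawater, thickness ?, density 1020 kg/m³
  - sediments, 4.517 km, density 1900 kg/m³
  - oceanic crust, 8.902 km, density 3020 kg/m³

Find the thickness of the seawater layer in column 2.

Take the compensation level at the base of the deeper column (depth z_c below the surface of column 1) and equate Σ ρ_i t_i down to z_c; mantle fills any gap and the z_c terms cancel.
Column 1: 36.34×2870 + (z_c − 36.34)×3390
Column 2: 1.261×0 + x×1020 + 4.517×1900 + 8.902×3020 + (z_c − 1.261 − 13.419 − x)×3390
The z_c×3390 term appears on both sides and cancels. Collect the known terms of each column as K = Σ(ρt)_known − 3390 × (depth of known layers): K_1 = 104295.8 − 3390×36.34 = −18896.8; K_2 = 35466.34 − 3390×(1.261 + 13.419) = −14298.86.
Balance: K_1 = K_2 − x×(3390 − 1020), so x = (K_2 − K_1)/(3390 − 1020) = 4597.94/2370 = 1.94 km.

1.94 km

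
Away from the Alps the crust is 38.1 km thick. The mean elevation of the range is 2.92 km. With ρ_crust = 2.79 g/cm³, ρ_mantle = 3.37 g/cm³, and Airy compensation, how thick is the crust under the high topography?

Root depth r = h ρ_c / (ρ_m − ρ_c) = 2.92 km × 2.79 / 0.58 = 14.05 km.
Total thickness = T + h + r = 38.1 km + 2.92 km + 14.05 km = 55.1 km.

55.1 km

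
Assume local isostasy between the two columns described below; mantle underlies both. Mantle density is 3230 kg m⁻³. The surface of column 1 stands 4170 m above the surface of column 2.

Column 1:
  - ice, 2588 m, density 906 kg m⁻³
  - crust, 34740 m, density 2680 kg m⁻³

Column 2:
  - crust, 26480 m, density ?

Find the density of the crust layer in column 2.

2790 kg m⁻³

Take the compensation level at the base of the deeper column (depth z_c below the surface of column 1) and equate Σ ρ_i t_i down to z_c; mantle fills any gap and the z_c terms cancel.
Column 1: 2588×906 + 34740×2680 + (z_c − 37328)×3230
Column 2: 4170×0 + 26480×ρ + (z_c − 4170 − 26480)×3230
The z_c×3230 term appears on both sides and cancels. Collect the known terms of each column as K = Σ(ρt)_known − 3230 × (depth of known layers): K_1 = 95447928 − 3230×37328 = −25121512; K_2 = 0 − 3230×(4170 + 26480) = −98999500.
Balance: K_1 = K_2 + 26480×ρ, so ρ = (K_1 − K_2)/26480 = 73878000/26480 = 2790 kg m⁻³.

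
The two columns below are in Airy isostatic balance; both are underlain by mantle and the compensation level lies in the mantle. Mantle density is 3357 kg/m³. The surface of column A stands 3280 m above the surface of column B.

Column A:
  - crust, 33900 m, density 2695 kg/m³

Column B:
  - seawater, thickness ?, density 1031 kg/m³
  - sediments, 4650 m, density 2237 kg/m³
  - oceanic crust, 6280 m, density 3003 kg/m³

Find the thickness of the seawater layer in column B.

Take the compensation level at the base of the deeper column (depth z_c below the surface of column A) and equate Σ ρ_i t_i down to z_c; mantle fills any gap and the z_c terms cancel.
Column A: 33900×2695 + (z_c − 33900)×3357
Column B: 3280×0 + x×1031 + 4650×2237 + 6280×3003 + (z_c − 3280 − 10930 − x)×3357
The z_c×3357 term appears on both sides and cancels. Collect the known terms of each column as K = Σ(ρt)_known − 3357 × (depth of known layers): K_A = 91360500 − 3357×33900 = −22441800; K_B = 29260890 − 3357×(3280 + 10930) = −18442080.
Balance: K_A = K_B − x×(3357 − 1031), so x = (K_B − K_A)/(3357 − 1031) = 3999720/2326 = 1720 m.

1720 m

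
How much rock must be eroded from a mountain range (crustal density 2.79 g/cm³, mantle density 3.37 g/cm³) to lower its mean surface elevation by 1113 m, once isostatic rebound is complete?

6470 m

Net drop Δ = e − u = e − e ρ_c/ρ_m = e (ρ_m − ρ_c)/ρ_m.
e = Δ ρ_m/(ρ_m − ρ_c) = 1113 m × 3.37/0.58 = 6470 m.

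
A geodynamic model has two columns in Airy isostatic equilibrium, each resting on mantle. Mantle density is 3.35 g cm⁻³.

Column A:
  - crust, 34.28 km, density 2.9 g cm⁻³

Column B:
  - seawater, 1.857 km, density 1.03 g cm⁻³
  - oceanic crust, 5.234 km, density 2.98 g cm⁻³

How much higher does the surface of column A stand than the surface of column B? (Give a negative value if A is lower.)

2.74 km

For any compensation level in the mantle, the mantle terms cancel and isostasy reduces to e = (Σt_A − Σt_B) − (Σ(ρt)_A − Σ(ρt)_B) / ρ_m.
Σt_A = 34.28 km; Σt_B = 7.091 km; Σ(ρt)_A = 99.412; Σ(ρt)_B = 17.51003 (in km·g cm⁻³).
e = (34.28 − 7.091) − (99.412 − 17.51003) / 3.35 = 2.74 km.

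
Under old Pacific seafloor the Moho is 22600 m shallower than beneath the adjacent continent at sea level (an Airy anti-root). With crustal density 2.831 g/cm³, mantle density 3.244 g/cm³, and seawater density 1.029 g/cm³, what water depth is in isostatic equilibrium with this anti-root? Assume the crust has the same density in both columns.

Replacing a thickness d of crust by seawater at the top must be balanced by replacing crust with mantle at the base: d (ρ_c − ρ_w) = a (ρ_m − ρ_c).
d = a (ρ_m − ρ_c)/(ρ_c − ρ_w) = 22600 m × 0.413/1.802 = 5180 m.

5180 m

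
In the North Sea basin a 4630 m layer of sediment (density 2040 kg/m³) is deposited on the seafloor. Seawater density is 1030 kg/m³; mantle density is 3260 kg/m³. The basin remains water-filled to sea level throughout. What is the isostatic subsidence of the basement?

Submarine loading: the sediment displaces seawater, and the subsidence is in turn flooded, so s (ρ_m − ρ_w) = t (ρ_sed − ρ_w).
s = 4630 m × (2040 − 1030) / (3260 − 1030) = 2100 m.

2100 m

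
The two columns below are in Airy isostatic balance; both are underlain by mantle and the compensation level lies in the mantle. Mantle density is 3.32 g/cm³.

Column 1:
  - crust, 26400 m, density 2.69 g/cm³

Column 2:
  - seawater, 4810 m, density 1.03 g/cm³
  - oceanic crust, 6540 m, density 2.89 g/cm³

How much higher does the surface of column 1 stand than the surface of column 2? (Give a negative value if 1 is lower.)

For any compensation level in the mantle, the mantle terms cancel and isostasy reduces to e = (Σt_1 − Σt_2) − (Σ(ρt)_1 − Σ(ρt)_2) / ρ_m.
Σt_1 = 26400 m; Σt_2 = 11350 m; Σ(ρt)_1 = 71016; Σ(ρt)_2 = 23854.9 (in m·g/cm³).
e = (26400 − 11350) − (71016 − 23854.9) / 3.32 = 845 m.

845 m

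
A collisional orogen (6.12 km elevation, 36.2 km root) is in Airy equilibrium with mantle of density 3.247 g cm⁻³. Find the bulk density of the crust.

ρ_c h = (ρ_m − ρ_c) r → ρ_c (h + r) = ρ_m r → ρ_c = ρ_m r / (h + r).
ρ_c = 3.247 × 36.2 km / (6.12 km + 36.2 km) = 2.78 g cm⁻³.

2.78 g cm⁻³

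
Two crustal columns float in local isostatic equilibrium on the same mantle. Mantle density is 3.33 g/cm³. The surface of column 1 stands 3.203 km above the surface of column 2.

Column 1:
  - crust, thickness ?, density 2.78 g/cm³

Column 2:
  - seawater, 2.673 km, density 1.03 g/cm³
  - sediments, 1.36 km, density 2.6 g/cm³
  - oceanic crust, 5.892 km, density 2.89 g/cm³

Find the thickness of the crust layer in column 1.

37.1 km

Take the compensation level at the base of the deeper column (depth z_c below the surface of column 1) and equate Σ ρ_i t_i down to z_c; mantle fills any gap and the z_c terms cancel.
Column 1: x×2.78 + (z_c − 0 − x)×3.33
Column 2: 3.203×0 + 2.673×1.03 + 1.36×2.6 + 5.892×2.89 + (z_c − 3.203 − 9.925)×3.33
The z_c×3.33 term appears on both sides and cancels. Collect the known terms of each column as K = Σ(ρt)_known − 3.33 × (depth of known layers): K_1 = 0 − 3.33×0 = 0; K_2 = 23.31707 − 3.33×(3.203 + 9.925) = −20.39917.
Balance: K_1 − x×(3.33 − 2.78) = K_2, so x = (K_1 − K_2)/(3.33 − 2.78) = 20.3992/0.55 = 37.1 km.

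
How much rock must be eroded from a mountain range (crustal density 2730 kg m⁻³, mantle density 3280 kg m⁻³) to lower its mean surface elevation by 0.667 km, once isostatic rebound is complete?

Net drop Δ = e − u = e − e ρ_c/ρ_m = e (ρ_m − ρ_c)/ρ_m.
e = Δ ρ_m/(ρ_m − ρ_c) = 0.667 km × 3280/550 = 3.98 km.

3.98 km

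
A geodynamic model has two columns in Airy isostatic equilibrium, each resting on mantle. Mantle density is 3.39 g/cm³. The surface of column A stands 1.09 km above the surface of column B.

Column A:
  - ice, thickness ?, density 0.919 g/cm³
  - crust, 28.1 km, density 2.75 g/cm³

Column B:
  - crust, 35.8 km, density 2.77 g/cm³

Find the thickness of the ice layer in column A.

3.2 km

Take the compensation level at the base of the deeper column (depth z_c below the surface of column A) and equate Σ ρ_i t_i down to z_c; mantle fills any gap and the z_c terms cancel.
Column A: x×0.919 + 28.1×2.75 + (z_c − 28.1 − x)×3.39
Column B: 1.09×0 + 35.8×2.77 + (z_c − 1.09 − 35.8)×3.39
The z_c×3.39 term appears on both sides and cancels. Collect the known terms of each column as K = Σ(ρt)_known − 3.39 × (depth of known layers): K_A = 77.275 − 3.39×28.1 = −17.984; K_B = 99.166 − 3.39×(1.09 + 35.8) = −25.8911.
Balance: K_A − x×(3.39 − 0.919) = K_B, so x = (K_A − K_B)/(3.39 − 0.919) = 7.9071/2.471 = 3.2 km.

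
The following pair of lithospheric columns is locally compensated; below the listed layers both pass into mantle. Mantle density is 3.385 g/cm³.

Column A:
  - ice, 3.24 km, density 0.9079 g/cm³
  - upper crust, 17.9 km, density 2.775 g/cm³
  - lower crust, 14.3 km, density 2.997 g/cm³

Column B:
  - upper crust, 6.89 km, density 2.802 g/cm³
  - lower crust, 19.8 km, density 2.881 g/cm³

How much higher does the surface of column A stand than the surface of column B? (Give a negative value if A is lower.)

3.1 km

For any compensation level in the mantle, the mantle terms cancel and isostasy reduces to e = (Σt_A − Σt_B) − (Σ(ρt)_A − Σ(ρt)_B) / ρ_m.
Σt_A = 35.44 km; Σt_B = 26.69 km; Σ(ρt)_A = 95.471196; Σ(ρt)_B = 76.34958 (in km·g/cm³).
e = (35.44 − 26.69) − (95.471196 − 76.34958) / 3.385 = 3.1 km.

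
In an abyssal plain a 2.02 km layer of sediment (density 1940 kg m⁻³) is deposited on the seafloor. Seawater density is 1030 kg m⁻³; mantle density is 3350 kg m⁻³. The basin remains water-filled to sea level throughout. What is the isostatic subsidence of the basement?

Submarine loading: the sediment displaces seawater, and the subsidence is in turn flooded, so s (ρ_m − ρ_w) = t (ρ_sed − ρ_w).
s = 2.02 km × (1940 − 1030) / (3350 − 1030) = 0.792 km.

0.792 km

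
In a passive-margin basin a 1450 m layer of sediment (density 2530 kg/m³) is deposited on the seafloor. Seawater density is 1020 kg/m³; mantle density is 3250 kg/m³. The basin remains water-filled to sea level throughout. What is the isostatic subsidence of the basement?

Submarine loading: the sediment displaces seawater, and the subsidence is in turn flooded, so s (ρ_m − ρ_w) = t (ρ_sed − ρ_w).
s = 1450 m × (2530 − 1020) / (3250 − 1020) = 982 m.

982 m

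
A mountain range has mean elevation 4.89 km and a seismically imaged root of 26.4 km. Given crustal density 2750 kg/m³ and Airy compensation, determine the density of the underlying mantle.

Airy balance: ρ_c h = (ρ_m − ρ_c) r → ρ_m = ρ_c (1 + h/r).
ρ_m = 2750 × (1 + 4.89 km/26.4 km) = 3260 kg/m³.

3260 kg/m³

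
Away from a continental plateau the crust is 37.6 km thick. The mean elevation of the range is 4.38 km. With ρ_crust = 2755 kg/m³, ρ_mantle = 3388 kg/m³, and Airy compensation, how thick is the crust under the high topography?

Root depth r = h ρ_c / (ρ_m − ρ_c) = 4.38 km × 2755 / 633 = 19.06 km.
Total thickness = T + h + r = 37.6 km + 4.38 km + 19.06 km = 61 km.

61 km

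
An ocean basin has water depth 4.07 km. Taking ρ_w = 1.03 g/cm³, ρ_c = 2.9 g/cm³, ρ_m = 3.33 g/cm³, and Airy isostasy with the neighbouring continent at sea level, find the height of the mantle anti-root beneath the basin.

Balancing pressure at the compensation depth: replacing crust with seawater at the top is compensated by replacing crust with mantle at the base: d (ρ_c − ρ_w) = a (ρ_m − ρ_c).
a = d (ρ_c − ρ_w)/(ρ_m − ρ_c) = 4.07 km × 1.87/0.43 = 17.7 km.

17.7 km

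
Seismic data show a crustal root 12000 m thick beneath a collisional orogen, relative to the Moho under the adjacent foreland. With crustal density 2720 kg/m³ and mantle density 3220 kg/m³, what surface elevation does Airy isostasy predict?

By Archimedes' principle applied to the lithosphere: ρ_c h = (ρ_m − ρ_c) r.
h = r (ρ_m − ρ_c) / ρ_c = 12000 m × (3220 − 2720) / 2720 = 2210 m.

2210 m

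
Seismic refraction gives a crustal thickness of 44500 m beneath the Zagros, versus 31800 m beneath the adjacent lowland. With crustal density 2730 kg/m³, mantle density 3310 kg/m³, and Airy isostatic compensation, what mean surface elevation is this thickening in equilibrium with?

Excess crust Δ = 44500 m − 31800 m = 12700 m, split between elevation h and root r with h + r = Δ.
Airy balance ρ_c h = (ρ_m − ρ_c) r gives r = h ρ_c/(ρ_m − ρ_c), so h (1 + ρ_c/(ρ_m − ρ_c)) = Δ, i.e. h = Δ (ρ_m − ρ_c)/ρ_m.
h = 12700 m × 580/3310 = 2230 m.

2230 m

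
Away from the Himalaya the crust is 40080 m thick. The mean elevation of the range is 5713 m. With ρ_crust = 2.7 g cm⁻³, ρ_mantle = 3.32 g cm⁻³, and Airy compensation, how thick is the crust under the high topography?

Root depth r = h ρ_c / (ρ_m − ρ_c) = 5713 m × 2.7 / 0.62 = 24880 m.
Total thickness = T + h + r = 40080 m + 5713 m + 24880 m = 70700 m.

70700 m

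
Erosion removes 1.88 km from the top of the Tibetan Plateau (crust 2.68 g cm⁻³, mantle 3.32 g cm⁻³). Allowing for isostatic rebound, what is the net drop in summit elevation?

0.362 km

Rebound u = e ρ_c/ρ_m = 1.88 km × 2.68/3.32 = 1.518 km.
Net surface drop = e − u = 1.88 km − 1.518 km = e (ρ_m − ρ_c)/ρ_m = 0.362 km.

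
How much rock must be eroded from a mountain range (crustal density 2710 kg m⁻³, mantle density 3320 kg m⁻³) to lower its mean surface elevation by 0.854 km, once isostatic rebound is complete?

4.65 km

Net drop Δ = e − u = e − e ρ_c/ρ_m = e (ρ_m − ρ_c)/ρ_m.
e = Δ ρ_m/(ρ_m − ρ_c) = 0.854 km × 3320/610 = 4.65 km.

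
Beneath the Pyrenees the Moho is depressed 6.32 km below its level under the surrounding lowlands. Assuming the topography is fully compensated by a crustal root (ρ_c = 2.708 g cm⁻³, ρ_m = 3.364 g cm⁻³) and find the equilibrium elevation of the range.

1.53 km

Equating mass per unit area of the two columns: ρ_c h = (ρ_m − ρ_c) r.
h = r (ρ_m − ρ_c) / ρ_c = 6.32 km × (3.364 − 2.708) / 2.708 = 1.53 km.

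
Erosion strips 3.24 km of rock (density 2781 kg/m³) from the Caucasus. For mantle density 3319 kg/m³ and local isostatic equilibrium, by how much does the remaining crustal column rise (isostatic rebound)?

Unloading: uplift u = e ρ_c/ρ_m = 3.24 km × 2781/3319 = 2.71 km.

2.71 km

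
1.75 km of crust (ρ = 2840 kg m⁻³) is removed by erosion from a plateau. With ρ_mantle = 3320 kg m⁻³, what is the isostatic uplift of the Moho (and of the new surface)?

Unloading: uplift u = e ρ_c/ρ_m = 1.75 km × 2840/3320 = 1.5 km.

1.5 km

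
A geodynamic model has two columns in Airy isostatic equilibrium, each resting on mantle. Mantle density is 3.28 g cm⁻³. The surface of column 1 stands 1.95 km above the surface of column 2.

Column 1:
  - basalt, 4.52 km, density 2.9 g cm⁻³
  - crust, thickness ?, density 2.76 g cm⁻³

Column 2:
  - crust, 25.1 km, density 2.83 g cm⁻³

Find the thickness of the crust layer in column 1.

30.7 km

Take the compensation level at the base of the deeper column (depth z_c below the surface of column 1) and equate Σ ρ_i t_i down to z_c; mantle fills any gap and the z_c terms cancel.
Column 1: 4.52×2.9 + x×2.76 + (z_c − 4.52 − x)×3.28
Column 2: 1.95×0 + 25.1×2.83 + (z_c − 1.95 − 25.1)×3.28
The z_c×3.28 term appears on both sides and cancels. Collect the known terms of each column as K = Σ(ρt)_known − 3.28 × (depth of known layers): K_1 = 13.108 − 3.28×4.52 = −1.7176; K_2 = 71.033 − 3.28×(1.95 + 25.1) = −17.691.
Balance: K_1 − x×(3.28 − 2.76) = K_2, so x = (K_1 − K_2)/(3.28 − 2.76) = 15.9734/0.52 = 30.7 km.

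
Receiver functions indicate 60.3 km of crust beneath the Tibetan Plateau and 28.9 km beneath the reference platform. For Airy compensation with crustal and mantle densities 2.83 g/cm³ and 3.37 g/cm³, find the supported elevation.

5.03 km

Excess crust Δ = 60.3 km − 28.9 km = 31.4 km, split between elevation h and root r with h + r = Δ.
Airy balance ρ_c h = (ρ_m − ρ_c) r gives r = h ρ_c/(ρ_m − ρ_c), so h (1 + ρ_c/(ρ_m − ρ_c)) = Δ, i.e. h = Δ (ρ_m − ρ_c)/ρ_m.
h = 31.4 km × 0.54/3.37 = 5.03 km.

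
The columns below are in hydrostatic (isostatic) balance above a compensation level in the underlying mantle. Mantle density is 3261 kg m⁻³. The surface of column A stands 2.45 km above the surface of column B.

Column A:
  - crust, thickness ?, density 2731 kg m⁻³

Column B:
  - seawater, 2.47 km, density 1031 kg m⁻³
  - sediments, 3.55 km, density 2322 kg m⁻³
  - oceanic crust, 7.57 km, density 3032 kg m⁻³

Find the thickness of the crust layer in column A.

35 km

Take the compensation level at the base of the deeper column (depth z_c below the surface of column A) and equate Σ ρ_i t_i down to z_c; mantle fills any gap and the z_c terms cancel.
Column A: x×2731 + (z_c − 0 − x)×3261
Column B: 2.45×0 + 2.47×1031 + 3.55×2322 + 7.57×3032 + (z_c − 2.45 − 13.59)×3261
The z_c×3261 term appears on both sides and cancels. Collect the known terms of each column as K = Σ(ρt)_known − 3261 × (depth of known layers): K_A = 0 − 3261×0 = 0; K_B = 33741.91 − 3261×(2.45 + 13.59) = −18564.53.
Balance: K_A − x×(3261 − 2731) = K_B, so x = (K_A − K_B)/(3261 − 2731) = 18564.5/530 = 35 km.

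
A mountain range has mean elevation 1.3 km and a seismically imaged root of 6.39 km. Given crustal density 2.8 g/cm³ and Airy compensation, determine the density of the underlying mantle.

3.37 g/cm³

Airy balance: ρ_c h = (ρ_m − ρ_c) r → ρ_m = ρ_c (1 + h/r).
ρ_m = 2.8 × (1 + 1.3 km/6.39 km) = 3.37 g/cm³.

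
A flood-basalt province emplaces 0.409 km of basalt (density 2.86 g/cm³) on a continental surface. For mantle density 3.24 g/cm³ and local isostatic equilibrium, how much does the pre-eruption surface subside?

Subaerial loading: s = t ρ_load / ρ_m.
s = 0.409 km × 2.86/3.24 = 0.361 km.

0.361 km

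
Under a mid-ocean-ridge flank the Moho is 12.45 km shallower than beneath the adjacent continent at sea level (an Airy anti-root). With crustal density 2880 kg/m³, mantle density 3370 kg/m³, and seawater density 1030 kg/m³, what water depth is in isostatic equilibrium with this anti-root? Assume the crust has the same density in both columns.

3.3 km

Replacing a thickness d of crust by seawater at the top must be balanced by replacing crust with mantle at the base: d (ρ_c − ρ_w) = a (ρ_m − ρ_c).
d = a (ρ_m − ρ_c)/(ρ_c − ρ_w) = 12.45 km × 490/1850 = 3.3 km.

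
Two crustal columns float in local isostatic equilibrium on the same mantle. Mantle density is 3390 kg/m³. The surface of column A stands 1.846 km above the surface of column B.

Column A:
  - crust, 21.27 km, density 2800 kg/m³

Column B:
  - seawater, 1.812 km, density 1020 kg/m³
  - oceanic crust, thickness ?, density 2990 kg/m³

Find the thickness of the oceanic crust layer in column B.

Take the compensation level at the base of the deeper column (depth z_c below the surface of column A) and equate Σ ρ_i t_i down to z_c; mantle fills any gap and the z_c terms cancel.
Column A: 21.27×2800 + (z_c − 21.27)×3390
Column B: 1.846×0 + 1.812×1020 + x×2990 + (z_c − 1.846 − 1.812 − x)×3390
The z_c×3390 term appears on both sides and cancels. Collect the known terms of each column as K = Σ(ρt)_known − 3390 × (depth of known layers): K_A = 59556 − 3390×21.27 = −12549.3; K_B = 1848.24 − 3390×(1.846 + 1.812) = −10552.38.
Balance: K_A = K_B − x×(3390 − 2990), so x = (K_B − K_A)/(3390 − 2990) = 1996.92/400 = 4.99 km.

4.99 km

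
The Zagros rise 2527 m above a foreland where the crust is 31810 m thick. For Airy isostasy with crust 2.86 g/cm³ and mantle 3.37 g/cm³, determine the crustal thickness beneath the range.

48500 m

Root depth r = h ρ_c / (ρ_m − ρ_c) = 2527 m × 2.86 / 0.51 = 14170 m.
Total thickness = T + h + r = 31810 m + 2527 m + 14170 m = 48500 m.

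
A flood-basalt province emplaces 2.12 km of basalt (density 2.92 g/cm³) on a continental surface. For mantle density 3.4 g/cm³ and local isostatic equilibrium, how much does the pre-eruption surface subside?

1.82 km

Subaerial loading: s = t ρ_load / ρ_m.
s = 2.12 km × 2.92/3.4 = 1.82 km.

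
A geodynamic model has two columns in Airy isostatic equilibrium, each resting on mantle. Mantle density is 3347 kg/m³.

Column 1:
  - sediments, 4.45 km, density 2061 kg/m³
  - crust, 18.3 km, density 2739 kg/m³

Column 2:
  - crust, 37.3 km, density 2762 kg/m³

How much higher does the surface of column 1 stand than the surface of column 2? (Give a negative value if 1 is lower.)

−1.49 km

For any compensation level in the mantle, the mantle terms cancel and isostasy reduces to e = (Σt_1 − Σt_2) − (Σ(ρt)_1 − Σ(ρt)_2) / ρ_m.
Σt_1 = 22.75 km; Σt_2 = 37.3 km; Σ(ρt)_1 = 59295.15; Σ(ρt)_2 = 103022.6 (in km·kg/m³).
e = (22.75 − 37.3) − (59295.15 − 103022.6) / 3347 = −1.49 km.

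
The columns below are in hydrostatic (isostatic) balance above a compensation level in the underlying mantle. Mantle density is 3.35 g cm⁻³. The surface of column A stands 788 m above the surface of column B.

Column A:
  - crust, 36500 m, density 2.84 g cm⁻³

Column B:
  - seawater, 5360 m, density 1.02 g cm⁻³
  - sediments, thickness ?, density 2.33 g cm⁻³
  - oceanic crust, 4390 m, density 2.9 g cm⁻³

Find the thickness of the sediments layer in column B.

1480 m

Take the compensation level at the base of the deeper column (depth z_c below the surface of column A) and equate Σ ρ_i t_i down to z_c; mantle fills any gap and the z_c terms cancel.
Column A: 36500×2.84 + (z_c − 36500)×3.35
Column B: 788×0 + 5360×1.02 + x×2.33 + 4390×2.9 + (z_c − 788 − 9750 − x)×3.35
The z_c×3.35 term appears on both sides and cancels. Collect the known terms of each column as K = Σ(ρt)_known − 3.35 × (depth of known layers): K_A = 103660 − 3.35×36500 = −18615; K_B = 18198.2 − 3.35×(788 + 9750) = −17104.1.
Balance: K_A = K_B − x×(3.35 − 2.33), so x = (K_B − K_A)/(3.35 − 2.33) = 1510.9/1.02 = 1480 m.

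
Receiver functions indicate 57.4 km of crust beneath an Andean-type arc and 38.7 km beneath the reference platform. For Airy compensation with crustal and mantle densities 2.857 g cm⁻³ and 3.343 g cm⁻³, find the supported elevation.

2.72 km

Excess crust Δ = 57.4 km − 38.7 km = 18.7 km, split between elevation h and root r with h + r = Δ.
Airy balance ρ_c h = (ρ_m − ρ_c) r gives r = h ρ_c/(ρ_m − ρ_c), so h (1 + ρ_c/(ρ_m − ρ_c)) = Δ, i.e. h = Δ (ρ_m − ρ_c)/ρ_m.
h = 18.7 km × 0.486/3.343 = 2.72 km.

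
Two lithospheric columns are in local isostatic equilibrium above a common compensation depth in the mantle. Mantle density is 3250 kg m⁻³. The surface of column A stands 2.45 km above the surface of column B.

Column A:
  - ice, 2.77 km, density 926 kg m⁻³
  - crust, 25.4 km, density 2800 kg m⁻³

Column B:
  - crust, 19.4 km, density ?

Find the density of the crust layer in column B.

2740 kg m⁻³

Take the compensation level at the base of the deeper column (depth z_c below the surface of column A) and equate Σ ρ_i t_i down to z_c; mantle fills any gap and the z_c terms cancel.
Column A: 2.77×926 + 25.4×2800 + (z_c − 28.17)×3250
Column B: 2.45×0 + 19.4×ρ + (z_c − 2.45 − 19.4)×3250
The z_c×3250 term appears on both sides and cancels. Collect the known terms of each column as K = Σ(ρt)_known − 3250 × (depth of known layers): K_A = 73685.02 − 3250×28.17 = −17867.48; K_B = 0 − 3250×(2.45 + 19.4) = −71012.5.
Balance: K_A = K_B + 19.4×ρ, so ρ = (K_A − K_B)/19.4 = 53145/19.4 = 2740 kg m⁻³.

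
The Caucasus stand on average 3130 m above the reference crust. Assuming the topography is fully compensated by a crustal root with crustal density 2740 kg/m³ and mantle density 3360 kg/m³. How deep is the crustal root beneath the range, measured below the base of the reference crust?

In Airy isostatic equilibrium: the weight of the topography is balanced by the buoyancy of the root, ρ_c h = (ρ_m − ρ_c) r.
r = h · ρ_c / (ρ_m − ρ_c) = 3130 m × 2740 / (3360 − 2740) = 13800 m.

13800 m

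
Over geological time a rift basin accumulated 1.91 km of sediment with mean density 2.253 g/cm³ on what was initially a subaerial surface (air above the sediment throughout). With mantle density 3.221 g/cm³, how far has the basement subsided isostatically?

1.34 km

Subaerial load: s = t ρ_sed / ρ_m = 1.91 km × 2.253/3.221 = 1.34 km.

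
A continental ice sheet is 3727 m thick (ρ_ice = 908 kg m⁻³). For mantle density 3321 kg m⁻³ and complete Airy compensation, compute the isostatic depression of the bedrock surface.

1020 m

In Airy isostatic equilibrium: the ice load ρ_ice t is balanced by mantle displaced below, ρ_m s.
s = t ρ_ice / ρ_m = 3727 m × 908/3321 = 1020 m.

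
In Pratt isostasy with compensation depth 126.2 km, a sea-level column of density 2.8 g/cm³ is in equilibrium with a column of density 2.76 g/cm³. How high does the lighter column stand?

ρ_ref D = ρ (D + h) → h = D (ρ_ref − ρ)/ρ.
h = 126.2 km × (2.8 − 2.76)/2.76 = 1.83 km.

1.83 km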